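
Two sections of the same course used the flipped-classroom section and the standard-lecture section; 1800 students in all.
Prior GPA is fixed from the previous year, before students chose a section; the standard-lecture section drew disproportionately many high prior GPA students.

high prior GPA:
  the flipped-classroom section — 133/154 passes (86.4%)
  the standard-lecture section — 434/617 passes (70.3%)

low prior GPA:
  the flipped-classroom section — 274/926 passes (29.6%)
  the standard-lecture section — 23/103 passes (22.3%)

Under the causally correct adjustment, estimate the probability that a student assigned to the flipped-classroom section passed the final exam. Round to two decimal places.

Nothing the teaching method does changes prior GPA band; the imbalance is an allocation artefact. With prior GPA band also predicting the outcome, the pooled figure is confounded, and the within-stratum comparison is the causal one.
Standardising the flipped-classroom section to the population prior GPA band mix: 0.428·133/154 + 0.572·274/926 = 0.539.

0.54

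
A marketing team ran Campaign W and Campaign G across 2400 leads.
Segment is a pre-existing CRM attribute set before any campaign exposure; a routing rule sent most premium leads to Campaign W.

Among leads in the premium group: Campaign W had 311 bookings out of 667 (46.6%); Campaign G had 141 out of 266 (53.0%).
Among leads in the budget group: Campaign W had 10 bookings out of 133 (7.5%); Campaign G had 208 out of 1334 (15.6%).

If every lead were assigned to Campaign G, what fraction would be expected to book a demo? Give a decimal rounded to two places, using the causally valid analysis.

0.30

Here customer segment is a common cause — it drives both which campaign a case falls under and the outcome. The crude comparison mixes populations; the stratum-specific rates are the causally relevant ones.
Standardising Campaign G to the population customer segment mix: 0.389·141/266 + 0.611·208/1334 = 0.301.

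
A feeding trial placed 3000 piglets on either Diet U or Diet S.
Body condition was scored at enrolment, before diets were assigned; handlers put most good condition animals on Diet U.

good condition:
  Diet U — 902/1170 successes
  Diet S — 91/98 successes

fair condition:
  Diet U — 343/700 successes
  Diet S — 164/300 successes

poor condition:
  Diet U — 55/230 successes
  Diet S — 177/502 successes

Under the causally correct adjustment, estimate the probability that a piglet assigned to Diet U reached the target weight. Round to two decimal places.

0.55

Starting body condition satisfies the back-door criterion: it is not a descendant of the diet, and it blocks the spurious path from diet to outcome. Adjusting for it (i.e., using the within-starting body condition rates) gives the causal effect.
Standardising Diet U to the population starting body condition mix: 0.423·902/1170 + 0.333·343/700 + 0.244·55/230 = 0.548.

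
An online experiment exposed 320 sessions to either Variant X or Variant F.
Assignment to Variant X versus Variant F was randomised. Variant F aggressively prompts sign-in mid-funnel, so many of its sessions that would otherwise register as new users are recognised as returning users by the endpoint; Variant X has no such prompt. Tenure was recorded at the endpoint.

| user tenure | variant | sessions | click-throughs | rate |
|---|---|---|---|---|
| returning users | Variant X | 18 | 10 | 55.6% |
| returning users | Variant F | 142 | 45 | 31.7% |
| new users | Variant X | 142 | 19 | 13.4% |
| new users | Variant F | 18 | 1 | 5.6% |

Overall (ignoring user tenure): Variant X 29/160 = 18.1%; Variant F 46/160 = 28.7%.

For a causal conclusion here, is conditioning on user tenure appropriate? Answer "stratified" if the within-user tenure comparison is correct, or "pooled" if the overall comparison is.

pooled

User tenure here is a post-treatment variable shaped by the variant; conditioning on it would introduce bias rather than remove it. The overall comparison is the causal one.
Pooled: Variant X 18.1% vs Variant F 28.7%; Variant F is higher overall.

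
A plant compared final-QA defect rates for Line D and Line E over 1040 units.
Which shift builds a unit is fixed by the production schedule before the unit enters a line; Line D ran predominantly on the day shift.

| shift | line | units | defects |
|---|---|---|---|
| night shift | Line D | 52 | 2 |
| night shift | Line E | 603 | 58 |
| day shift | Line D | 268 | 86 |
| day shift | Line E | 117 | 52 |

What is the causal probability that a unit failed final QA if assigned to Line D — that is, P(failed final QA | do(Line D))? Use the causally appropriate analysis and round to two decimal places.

The stratified and pooled comparisons disagree (Line D wins within each shift; Line E wins overall), so the answer turns on the causal role of shift.
The imbalance in shift arose from how units were allocated, not from anything the line did; and shift independently affects the outcome. The pooled gap is confounded — condition on shift.
Standardising Line D to the population shift mix: 0.630·2/52 + 0.370·86/268 = 0.143.

0.14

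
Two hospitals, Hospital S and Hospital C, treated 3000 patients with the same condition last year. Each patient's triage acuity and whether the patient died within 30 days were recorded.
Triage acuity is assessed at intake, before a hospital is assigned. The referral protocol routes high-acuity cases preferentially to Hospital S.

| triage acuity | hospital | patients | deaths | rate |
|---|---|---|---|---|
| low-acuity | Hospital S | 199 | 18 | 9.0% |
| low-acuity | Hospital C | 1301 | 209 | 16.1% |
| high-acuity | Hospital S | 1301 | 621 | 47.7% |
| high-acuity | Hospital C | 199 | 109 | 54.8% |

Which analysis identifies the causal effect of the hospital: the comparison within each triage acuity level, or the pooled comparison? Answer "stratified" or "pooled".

stratified

The stratified and pooled comparisons disagree (Hospital S wins within each triage acuity; Hospital C wins overall), so the answer turns on the causal role of triage acuity.
Triage acuity satisfies the back-door criterion: it is not a descendant of the hospital, and it blocks the spurious path from hospital to outcome. Adjusting for it (i.e., using the within-triage acuity rates) gives the causal effect.
Within each level — low-acuity: 9.0% vs 16.1%; high-acuity: 47.7% vs 54.8% — Hospital S is lower every time.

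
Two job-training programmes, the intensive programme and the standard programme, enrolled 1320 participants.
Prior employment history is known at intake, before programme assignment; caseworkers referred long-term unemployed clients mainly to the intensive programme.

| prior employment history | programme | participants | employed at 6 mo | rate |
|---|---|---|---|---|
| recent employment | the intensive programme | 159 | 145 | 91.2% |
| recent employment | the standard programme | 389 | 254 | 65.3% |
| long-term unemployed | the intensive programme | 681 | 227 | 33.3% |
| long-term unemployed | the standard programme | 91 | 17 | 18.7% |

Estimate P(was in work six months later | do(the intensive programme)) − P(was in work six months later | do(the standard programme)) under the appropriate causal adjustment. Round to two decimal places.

The stratified and pooled comparisons disagree (the intensive programme wins within each prior employment history; the standard programme wins overall), so the answer turns on the causal role of prior employment history.
Here prior employment history is a common cause — it drives both which programme a case falls under and the outcome. The crude comparison mixes populations; the stratum-specific rates are the causally relevant ones.
Adjusting over the population distribution of prior employment history: 0.415·(0.912−0.653) + 0.585·(0.333−0.187) = +0.193.

+0.19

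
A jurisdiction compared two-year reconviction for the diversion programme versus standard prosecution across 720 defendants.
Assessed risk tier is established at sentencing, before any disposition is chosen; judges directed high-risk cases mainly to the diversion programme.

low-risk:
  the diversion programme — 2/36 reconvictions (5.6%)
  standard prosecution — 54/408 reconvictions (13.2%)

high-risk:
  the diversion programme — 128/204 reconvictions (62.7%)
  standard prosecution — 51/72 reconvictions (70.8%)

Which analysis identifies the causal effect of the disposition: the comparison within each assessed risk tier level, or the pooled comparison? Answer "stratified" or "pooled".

stratified

Since assessed risk tier is a pre-existing factor (not a product of the disposition) and it affects the outcome on its own, it is a confounder. The stratified rates, not the pooled rate, identify the causal effect.
Within each level — low-risk: 5.6% vs 13.2%; high-risk: 62.7% vs 70.8% — the diversion programme is lower every time.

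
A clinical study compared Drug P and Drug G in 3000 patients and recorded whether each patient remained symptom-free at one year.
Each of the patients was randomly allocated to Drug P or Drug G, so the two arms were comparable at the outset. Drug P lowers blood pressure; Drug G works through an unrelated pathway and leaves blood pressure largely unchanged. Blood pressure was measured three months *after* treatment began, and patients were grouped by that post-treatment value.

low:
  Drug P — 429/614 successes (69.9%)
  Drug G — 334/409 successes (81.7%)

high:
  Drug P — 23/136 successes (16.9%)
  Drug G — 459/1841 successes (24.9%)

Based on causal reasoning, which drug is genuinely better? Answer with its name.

Drug P

The stratified and pooled comparisons disagree (Drug G wins within each blood pressure; Drug P wins overall), so the answer turns on the causal role of blood pressure.
The distribution of blood pressure is itself part of what the drug does — it is an intermediate outcome. Holding it fixed would remove that part of the effect; the total effect is the pooled difference.
Pooled: Drug P 60.3% vs Drug G 35.2%; Drug P is higher overall.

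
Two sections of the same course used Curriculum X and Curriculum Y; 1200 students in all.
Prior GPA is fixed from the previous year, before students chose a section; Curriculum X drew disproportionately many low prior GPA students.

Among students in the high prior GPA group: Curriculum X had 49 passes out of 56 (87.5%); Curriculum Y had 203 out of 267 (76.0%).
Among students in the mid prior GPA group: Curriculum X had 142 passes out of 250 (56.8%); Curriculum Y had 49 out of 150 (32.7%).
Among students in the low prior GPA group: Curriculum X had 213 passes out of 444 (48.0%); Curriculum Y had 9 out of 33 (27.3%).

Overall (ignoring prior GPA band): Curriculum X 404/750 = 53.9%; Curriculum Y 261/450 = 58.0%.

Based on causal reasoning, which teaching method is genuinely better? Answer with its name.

Curriculum X

Since prior GPA band is a pre-existing factor (not a product of the teaching method) and it affects the outcome on its own, it is a confounder. The stratified rates, not the pooled rate, identify the causal effect.
Within each level — high prior GPA: 87.5% vs 76.0%; mid prior GPA: 56.8% vs 32.7%; low prior GPA: 48.0% vs 27.3% — Curriculum X is higher every time.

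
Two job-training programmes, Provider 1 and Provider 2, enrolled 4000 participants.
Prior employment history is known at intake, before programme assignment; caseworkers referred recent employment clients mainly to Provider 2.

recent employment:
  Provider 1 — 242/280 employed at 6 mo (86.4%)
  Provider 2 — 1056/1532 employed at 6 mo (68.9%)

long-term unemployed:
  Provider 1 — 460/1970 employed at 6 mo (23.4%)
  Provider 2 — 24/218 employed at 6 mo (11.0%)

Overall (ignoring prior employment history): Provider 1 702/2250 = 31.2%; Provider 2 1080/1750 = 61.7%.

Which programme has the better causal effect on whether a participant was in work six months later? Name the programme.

The stratified and pooled comparisons disagree (Provider 1 wins within each prior employment history; Provider 2 wins overall), so the answer turns on the causal role of prior employment history.
The imbalance in prior employment history arose from how participants were allocated, not from anything the programme did; and prior employment history independently affects the outcome. The pooled gap is confounded — condition on prior employment history.
Within each level — recent employment: 86.4% vs 68.9%; long-term unemployed: 23.4% vs 11.0% — Provider 1 is higher every time.

Provider 1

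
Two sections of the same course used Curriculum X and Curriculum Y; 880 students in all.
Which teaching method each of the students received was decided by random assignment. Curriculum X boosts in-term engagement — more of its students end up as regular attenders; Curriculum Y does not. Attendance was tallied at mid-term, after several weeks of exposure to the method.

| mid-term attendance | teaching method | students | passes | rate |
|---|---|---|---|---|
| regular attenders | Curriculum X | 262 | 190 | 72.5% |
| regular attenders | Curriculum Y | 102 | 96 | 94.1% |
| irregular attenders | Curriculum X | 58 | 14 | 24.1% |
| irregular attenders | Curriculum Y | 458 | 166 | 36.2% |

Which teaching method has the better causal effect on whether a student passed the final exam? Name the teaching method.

Mid-term attendance here is a post-treatment variable shaped by the teaching method; conditioning on it would introduce bias rather than remove it. The overall comparison is the causal one.
Pooled: Curriculum X 63.7% vs Curriculum Y 46.8%; Curriculum X is higher overall.

Curriculum X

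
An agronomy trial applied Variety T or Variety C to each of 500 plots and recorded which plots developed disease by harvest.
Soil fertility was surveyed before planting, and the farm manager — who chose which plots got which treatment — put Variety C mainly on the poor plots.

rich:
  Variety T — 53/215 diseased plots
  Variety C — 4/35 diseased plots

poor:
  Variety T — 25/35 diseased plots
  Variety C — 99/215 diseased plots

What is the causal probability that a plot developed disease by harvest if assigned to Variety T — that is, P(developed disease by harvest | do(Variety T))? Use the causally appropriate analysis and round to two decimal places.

0.48

Since soil fertility is a pre-existing factor (not a product of the variety) and it affects the outcome on its own, it is a confounder. The stratified rates, not the pooled rate, identify the causal effect.
Standardising Variety T to the population soil fertility mix: 0.500·53/215 + 0.500·25/35 = 0.480.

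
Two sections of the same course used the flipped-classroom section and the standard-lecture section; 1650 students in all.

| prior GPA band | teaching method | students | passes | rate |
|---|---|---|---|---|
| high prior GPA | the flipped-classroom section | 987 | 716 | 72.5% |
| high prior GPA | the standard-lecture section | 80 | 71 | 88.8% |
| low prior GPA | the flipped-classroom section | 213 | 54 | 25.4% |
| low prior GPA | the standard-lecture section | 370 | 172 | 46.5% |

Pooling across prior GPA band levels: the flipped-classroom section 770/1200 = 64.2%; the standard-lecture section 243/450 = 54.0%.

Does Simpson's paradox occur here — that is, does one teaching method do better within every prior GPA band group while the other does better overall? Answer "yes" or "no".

yes

Within each prior GPA band level (high prior GPA 72.5% vs 88.8%; low prior GPA 25.4% vs 46.5%), the standard-lecture section has the higher rate every time. Pooled: 64.2% vs 54.0% — the flipped-classroom section has the higher rate overall. The two comparisons disagree.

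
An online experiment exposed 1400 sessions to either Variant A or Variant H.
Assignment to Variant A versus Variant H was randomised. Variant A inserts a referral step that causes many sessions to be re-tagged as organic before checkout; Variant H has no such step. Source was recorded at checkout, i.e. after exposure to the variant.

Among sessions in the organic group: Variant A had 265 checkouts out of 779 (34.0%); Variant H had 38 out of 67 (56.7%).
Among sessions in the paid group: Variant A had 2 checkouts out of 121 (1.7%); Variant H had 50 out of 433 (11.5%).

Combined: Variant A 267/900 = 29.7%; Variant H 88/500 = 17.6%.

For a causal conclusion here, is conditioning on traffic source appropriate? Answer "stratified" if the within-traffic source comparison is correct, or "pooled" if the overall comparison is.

pooled

The stratified and pooled comparisons disagree (Variant H wins within each traffic source; Variant A wins overall), so the answer turns on the causal role of traffic source.
Stratifying would compare variants among sessions the variants themselves sorted into traffic source groups — a form of selection on an intermediate. The unconditioned pooled rates give the total causal effect.
Pooled: Variant A 29.7% vs Variant H 17.6%; Variant A is higher overall.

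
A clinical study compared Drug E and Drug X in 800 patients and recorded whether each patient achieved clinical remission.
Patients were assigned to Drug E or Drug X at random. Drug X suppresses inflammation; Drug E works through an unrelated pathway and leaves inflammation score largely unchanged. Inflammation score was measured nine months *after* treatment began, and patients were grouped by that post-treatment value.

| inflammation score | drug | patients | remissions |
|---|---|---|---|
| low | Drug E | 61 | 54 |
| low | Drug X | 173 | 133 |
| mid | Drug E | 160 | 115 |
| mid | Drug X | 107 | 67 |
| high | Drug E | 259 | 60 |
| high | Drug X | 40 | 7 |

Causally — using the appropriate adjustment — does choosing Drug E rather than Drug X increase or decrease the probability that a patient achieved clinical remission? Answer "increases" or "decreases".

decreases

Because the drug influences inflammation score, inflammation score is a post-treatment mediator, not a confounder. Stratifying on it would bias the estimate; the causal effect is the crude pooled difference.
Pooled: Drug E 47.7% vs Drug X 64.7%; Drug X is higher overall.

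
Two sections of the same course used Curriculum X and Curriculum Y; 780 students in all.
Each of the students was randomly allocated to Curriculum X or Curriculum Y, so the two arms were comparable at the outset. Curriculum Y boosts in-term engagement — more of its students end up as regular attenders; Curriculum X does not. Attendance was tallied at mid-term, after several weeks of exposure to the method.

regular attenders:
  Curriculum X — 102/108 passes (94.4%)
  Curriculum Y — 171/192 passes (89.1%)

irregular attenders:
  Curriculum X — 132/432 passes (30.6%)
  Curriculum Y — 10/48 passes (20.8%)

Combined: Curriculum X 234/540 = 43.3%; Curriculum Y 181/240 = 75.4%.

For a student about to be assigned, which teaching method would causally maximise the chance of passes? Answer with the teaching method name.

Curriculum Y

Within every mid-term attendance level Curriculum X has the higher rate, yet pooled Curriculum Y does — Simpson's reversal.
Mid-term attendance is recorded after the teaching method and is itself shifted by it — it sits on the causal path from teaching method to outcome. Conditioning on a mediator would strip out part of the effect we want; the pooled comparison gives the total causal effect.
Pooled: Curriculum X 43.3% vs Curriculum Y 75.4%; Curriculum Y is higher overall.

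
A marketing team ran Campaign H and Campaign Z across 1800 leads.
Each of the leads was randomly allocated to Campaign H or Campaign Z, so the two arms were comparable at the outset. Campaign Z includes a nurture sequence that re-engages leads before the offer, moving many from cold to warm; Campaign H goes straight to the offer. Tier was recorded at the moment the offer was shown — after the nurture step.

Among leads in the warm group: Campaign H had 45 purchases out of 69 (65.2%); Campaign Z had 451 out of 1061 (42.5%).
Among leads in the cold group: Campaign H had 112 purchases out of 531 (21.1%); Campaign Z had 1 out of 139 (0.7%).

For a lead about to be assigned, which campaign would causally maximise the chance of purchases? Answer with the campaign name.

Campaign Z

Engagement tier here is a post-treatment variable shaped by the campaign; conditioning on it would introduce bias rather than remove it. The overall comparison is the causal one.
Pooled: Campaign H 26.2% vs Campaign Z 37.7%; Campaign Z is higher overall.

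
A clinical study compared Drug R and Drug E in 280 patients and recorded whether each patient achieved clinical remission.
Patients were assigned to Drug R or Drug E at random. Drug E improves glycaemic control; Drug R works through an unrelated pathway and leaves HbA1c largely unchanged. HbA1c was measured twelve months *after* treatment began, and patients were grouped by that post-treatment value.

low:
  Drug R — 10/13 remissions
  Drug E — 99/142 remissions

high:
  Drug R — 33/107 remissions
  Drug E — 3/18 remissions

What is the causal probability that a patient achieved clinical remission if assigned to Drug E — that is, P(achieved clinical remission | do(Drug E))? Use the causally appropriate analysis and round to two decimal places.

Drug R is higher inside every HbA1c stratum but Drug E is higher in aggregate. Whether to stratify depends on how HbA1c relates to the drug.
HbA1c lies on the pathway drug → HbA1c → outcome, so adjusting for it blocks the indirect effect. For the total causal effect of drug, use the unadjusted pooled rates.
So P(outcome | do(Drug E)) is just the pooled rate for Drug E: 102/160 = 0.637.

0.64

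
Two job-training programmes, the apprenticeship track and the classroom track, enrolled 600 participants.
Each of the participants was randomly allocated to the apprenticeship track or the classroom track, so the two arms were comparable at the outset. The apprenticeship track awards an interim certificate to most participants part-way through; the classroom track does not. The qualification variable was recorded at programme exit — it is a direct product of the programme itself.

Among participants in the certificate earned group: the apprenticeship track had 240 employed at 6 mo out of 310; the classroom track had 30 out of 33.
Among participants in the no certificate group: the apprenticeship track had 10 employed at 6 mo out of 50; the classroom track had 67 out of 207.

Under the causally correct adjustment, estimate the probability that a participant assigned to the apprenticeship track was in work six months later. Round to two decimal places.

0.69

the classroom track is higher inside every qualification attained during the programme stratum but the apprenticeship track is higher in aggregate. Whether to stratify depends on how qualification attained during the programme relates to the programme.
Qualification attained during the programme lies on the pathway programme → qualification attained during the programme → outcome, so adjusting for it blocks the indirect effect. For the total causal effect of programme, use the unadjusted pooled rates.
So P(outcome | do(the apprenticeship track)) is just the pooled rate for the apprenticeship track: 250/360 = 0.694.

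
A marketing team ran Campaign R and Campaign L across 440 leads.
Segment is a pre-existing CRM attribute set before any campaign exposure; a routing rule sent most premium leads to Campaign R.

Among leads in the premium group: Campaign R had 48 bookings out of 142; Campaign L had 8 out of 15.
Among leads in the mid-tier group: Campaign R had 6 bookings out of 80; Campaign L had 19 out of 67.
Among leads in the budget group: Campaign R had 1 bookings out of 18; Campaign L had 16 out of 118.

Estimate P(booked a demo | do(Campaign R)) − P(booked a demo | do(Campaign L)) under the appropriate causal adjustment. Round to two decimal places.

The customer segment-specific comparison favours Campaign L throughout, but the pooled figures favour Campaign R. The question is whether to condition on customer segment.
Customer segment differs across campaigns for reasons unrelated to any effect of the campaign itself, and it separately predicts the outcome — a classic confounder. We must compare within customer segment levels.
Adjusting over the population distribution of customer segment: 0.357·(0.338−0.533) + 0.334·(0.075−0.284) + 0.309·(0.056−0.136) = -0.164.

-0.16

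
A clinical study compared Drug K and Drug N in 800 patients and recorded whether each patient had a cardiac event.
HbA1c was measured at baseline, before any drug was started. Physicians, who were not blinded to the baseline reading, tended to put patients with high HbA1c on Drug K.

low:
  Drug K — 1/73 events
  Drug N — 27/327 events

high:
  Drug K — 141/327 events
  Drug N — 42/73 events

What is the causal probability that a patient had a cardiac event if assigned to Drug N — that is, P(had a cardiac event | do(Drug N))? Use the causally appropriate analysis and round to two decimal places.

0.33

The HbA1c-specific comparison favours Drug K throughout, but the pooled figures favour Drug N. The question is whether to condition on HbA1c.
Nothing the drug does changes HbA1c; the imbalance is an allocation artefact. With HbA1c also predicting the outcome, the pooled figure is confounded, and the within-stratum comparison is the causal one.
Standardising Drug N to the population HbA1c mix: 0.500·27/327 + 0.500·42/73 = 0.329.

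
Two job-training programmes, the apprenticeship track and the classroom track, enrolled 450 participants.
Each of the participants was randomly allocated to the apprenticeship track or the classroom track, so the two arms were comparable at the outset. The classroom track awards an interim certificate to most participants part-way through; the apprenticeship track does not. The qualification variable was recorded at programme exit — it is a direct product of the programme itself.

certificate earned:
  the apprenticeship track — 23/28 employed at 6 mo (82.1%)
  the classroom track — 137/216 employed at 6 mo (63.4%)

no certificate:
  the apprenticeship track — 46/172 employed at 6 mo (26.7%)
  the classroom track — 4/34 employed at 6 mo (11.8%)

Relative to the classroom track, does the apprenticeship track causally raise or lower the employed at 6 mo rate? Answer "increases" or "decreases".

decreases

Within every qualification attained during the programme level the apprenticeship track has the higher rate, yet pooled the classroom track does — Simpson's reversal.
Qualification attained during the programme here is a post-treatment variable shaped by the programme; conditioning on it would introduce bias rather than remove it. The overall comparison is the causal one.
Pooled: the apprenticeship track 34.5% vs the classroom track 56.4%; the classroom track is higher overall.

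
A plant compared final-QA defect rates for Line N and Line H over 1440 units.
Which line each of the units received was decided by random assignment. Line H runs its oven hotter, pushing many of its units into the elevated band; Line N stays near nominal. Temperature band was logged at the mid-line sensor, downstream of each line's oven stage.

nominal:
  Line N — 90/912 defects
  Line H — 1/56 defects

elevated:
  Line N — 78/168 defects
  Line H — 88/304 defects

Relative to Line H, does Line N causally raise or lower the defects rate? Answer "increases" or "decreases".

decreases

The in-process temperature band-specific comparison favours Line H throughout, but the pooled figures favour Line N. The question is whether to condition on in-process temperature band.
Because the line influences in-process temperature band, in-process temperature band is a post-treatment mediator, not a confounder. Stratifying on it would bias the estimate; the causal effect is the crude pooled difference.
Pooled: Line N 15.6% vs Line H 24.7%; Line N is lower overall.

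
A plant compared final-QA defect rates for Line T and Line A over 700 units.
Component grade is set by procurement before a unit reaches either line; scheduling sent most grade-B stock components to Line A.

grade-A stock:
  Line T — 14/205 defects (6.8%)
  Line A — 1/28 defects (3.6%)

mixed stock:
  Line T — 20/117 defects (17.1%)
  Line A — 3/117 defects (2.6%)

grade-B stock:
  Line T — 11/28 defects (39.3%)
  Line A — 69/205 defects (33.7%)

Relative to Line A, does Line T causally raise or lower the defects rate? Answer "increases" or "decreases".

The imbalance in component grade arose from how units were allocated, not from anything the line did; and component grade independently affects the outcome. The pooled gap is confounded — condition on component grade.
Within each level — grade-A stock: 6.8% vs 3.6%; mixed stock: 17.1% vs 2.6%; grade-B stock: 39.3% vs 33.7% — Line A is lower every time.

increases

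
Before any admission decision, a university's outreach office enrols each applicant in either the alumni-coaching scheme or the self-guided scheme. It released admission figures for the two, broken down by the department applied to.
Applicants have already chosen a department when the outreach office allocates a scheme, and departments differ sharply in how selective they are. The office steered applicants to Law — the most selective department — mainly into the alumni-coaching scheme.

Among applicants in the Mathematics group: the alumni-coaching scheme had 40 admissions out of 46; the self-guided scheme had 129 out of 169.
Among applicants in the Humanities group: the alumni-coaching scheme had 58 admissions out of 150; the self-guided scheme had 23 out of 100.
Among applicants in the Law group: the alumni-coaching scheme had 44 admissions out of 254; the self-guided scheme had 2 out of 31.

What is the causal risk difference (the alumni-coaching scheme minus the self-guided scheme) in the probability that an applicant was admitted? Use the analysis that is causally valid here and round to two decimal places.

Within every department level the alumni-coaching scheme has the higher rate, yet pooled the self-guided scheme does — Simpson's reversal.
Department satisfies the back-door criterion: it is not a descendant of the outreach scheme, and it blocks the spurious path from outreach scheme to outcome. Adjusting for it (i.e., using the within-department rates) gives the causal effect.
Adjusting over the population distribution of department: 0.287·(0.870−0.763) + 0.333·(0.387−0.230) + 0.380·(0.173−0.065) = +0.124.

+0.12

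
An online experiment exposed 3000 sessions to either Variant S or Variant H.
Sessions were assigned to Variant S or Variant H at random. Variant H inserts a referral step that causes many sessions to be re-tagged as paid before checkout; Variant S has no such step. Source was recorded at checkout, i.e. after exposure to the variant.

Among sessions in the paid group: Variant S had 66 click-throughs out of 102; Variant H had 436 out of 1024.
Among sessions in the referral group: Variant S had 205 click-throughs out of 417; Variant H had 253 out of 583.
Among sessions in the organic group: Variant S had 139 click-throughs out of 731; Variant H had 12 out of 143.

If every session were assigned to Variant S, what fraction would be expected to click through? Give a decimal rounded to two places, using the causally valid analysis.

0.33

The distribution of traffic source is itself part of what the variant does — it is an intermediate outcome. Holding it fixed would remove that part of the effect; the total effect is the pooled difference.
So P(outcome | do(Variant S)) is just the pooled rate for Variant S: 410/1250 = 0.328.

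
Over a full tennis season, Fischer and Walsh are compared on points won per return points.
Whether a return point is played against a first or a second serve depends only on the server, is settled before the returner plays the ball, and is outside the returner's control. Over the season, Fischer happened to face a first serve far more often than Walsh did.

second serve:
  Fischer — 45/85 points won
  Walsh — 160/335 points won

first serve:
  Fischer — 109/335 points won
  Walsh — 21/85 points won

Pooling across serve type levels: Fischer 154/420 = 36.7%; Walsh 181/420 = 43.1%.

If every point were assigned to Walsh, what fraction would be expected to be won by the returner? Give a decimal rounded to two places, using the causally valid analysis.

0.36

Within every serve type level Fischer has the higher rate, yet pooled Walsh does — Simpson's reversal.
Serve type satisfies the back-door criterion: it is not a descendant of the player, and it blocks the spurious path from player to outcome. Adjusting for it (i.e., using the within-serve type rates) gives the causal effect.
Standardising Walsh to the population serve type mix: 0.500·160/335 + 0.500·21/85 = 0.362.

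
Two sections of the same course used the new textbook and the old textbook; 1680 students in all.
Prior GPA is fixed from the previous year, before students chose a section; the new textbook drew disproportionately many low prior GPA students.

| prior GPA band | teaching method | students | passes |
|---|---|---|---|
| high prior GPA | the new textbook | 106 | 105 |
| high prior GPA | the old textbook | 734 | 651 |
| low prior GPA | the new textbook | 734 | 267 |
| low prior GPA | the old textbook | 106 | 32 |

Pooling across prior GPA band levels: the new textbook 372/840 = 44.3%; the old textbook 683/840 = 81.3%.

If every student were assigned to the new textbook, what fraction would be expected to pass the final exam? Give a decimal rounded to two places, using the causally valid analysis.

0.68

The prior GPA band-specific comparison favours the new textbook throughout, but the pooled figures favour the old textbook. The question is whether to condition on prior GPA band.
Prior GPA band differs across teaching methods for reasons unrelated to any effect of the teaching method itself, and it separately predicts the outcome — a classic confounder. We must compare within prior GPA band levels.
Standardising the new textbook to the population prior GPA band mix: 0.500·105/106 + 0.500·267/734 = 0.677.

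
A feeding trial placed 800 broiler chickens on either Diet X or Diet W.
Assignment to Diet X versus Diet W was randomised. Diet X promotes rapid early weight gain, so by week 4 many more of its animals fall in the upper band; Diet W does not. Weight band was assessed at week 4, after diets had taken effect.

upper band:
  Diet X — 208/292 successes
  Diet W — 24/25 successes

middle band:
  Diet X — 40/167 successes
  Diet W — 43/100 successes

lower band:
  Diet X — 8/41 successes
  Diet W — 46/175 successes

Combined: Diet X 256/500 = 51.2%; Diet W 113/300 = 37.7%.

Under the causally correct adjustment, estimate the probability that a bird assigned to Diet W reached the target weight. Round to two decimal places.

0.38

Week-4 weight band is downstream of the diet. One should not condition on a consequence of treatment, so the overall rates are the right comparison.
So P(outcome | do(Diet W)) is just the pooled rate for Diet W: 113/300 = 0.377.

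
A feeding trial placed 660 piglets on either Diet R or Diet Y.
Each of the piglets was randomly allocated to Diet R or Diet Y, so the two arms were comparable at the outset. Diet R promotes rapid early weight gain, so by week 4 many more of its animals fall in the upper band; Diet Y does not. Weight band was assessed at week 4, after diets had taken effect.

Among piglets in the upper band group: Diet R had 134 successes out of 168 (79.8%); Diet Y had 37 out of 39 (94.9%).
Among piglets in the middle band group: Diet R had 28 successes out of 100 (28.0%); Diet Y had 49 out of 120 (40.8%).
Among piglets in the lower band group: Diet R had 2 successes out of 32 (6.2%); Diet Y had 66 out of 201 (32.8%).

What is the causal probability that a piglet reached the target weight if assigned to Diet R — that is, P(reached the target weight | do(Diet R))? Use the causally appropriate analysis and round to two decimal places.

0.55

Week-4 weight band lies on the pathway diet → week-4 weight band → outcome, so adjusting for it blocks the indirect effect. For the total causal effect of diet, use the unadjusted pooled rates.
So P(outcome | do(Diet R)) is just the pooled rate for Diet R: 164/300 = 0.547.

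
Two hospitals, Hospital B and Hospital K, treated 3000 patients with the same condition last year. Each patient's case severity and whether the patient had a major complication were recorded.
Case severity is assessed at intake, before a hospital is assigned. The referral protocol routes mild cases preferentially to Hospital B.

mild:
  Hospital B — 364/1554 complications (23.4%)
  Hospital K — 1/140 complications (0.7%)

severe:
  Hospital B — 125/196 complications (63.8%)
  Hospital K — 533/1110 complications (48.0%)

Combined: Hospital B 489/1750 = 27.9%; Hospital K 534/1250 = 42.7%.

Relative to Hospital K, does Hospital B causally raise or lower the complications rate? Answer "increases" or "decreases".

Here case severity is a common cause — it drives both which hospital a case falls under and the outcome. The crude comparison mixes populations; the stratum-specific rates are the causally relevant ones.
Within each level — mild: 23.4% vs 0.7%; severe: 63.8% vs 48.0% — Hospital K is lower every time.

increases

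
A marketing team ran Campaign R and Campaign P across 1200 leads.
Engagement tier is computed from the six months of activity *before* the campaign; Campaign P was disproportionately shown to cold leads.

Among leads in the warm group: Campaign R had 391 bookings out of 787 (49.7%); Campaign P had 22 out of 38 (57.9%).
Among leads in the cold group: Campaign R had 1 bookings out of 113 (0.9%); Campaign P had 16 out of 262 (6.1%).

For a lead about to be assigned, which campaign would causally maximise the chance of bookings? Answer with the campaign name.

Campaign P

The engagement tier-specific comparison favours Campaign P throughout, but the pooled figures favour Campaign R. The question is whether to condition on engagement tier.
Engagement tier is set before the campaign has any effect — it is not caused by the campaign — and it independently drives the outcome. That makes it a confounder, so the causal comparison is within engagement tier levels.
Within each level — warm: 49.7% vs 57.9%; cold: 0.9% vs 6.1% — Campaign P is higher every time.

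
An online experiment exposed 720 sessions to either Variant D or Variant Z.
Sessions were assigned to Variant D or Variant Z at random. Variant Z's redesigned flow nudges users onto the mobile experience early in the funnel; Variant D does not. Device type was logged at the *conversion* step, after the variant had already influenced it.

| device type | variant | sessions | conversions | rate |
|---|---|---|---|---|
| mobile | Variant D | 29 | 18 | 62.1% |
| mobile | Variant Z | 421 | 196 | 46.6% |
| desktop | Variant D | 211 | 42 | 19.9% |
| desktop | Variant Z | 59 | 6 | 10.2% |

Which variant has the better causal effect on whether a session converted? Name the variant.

Variant Z

Device type lies on the pathway variant → device type → outcome, so adjusting for it blocks the indirect effect. For the total causal effect of variant, use the unadjusted pooled rates.
Pooled: Variant D 25.0% vs Variant Z 42.1%; Variant Z is higher overall.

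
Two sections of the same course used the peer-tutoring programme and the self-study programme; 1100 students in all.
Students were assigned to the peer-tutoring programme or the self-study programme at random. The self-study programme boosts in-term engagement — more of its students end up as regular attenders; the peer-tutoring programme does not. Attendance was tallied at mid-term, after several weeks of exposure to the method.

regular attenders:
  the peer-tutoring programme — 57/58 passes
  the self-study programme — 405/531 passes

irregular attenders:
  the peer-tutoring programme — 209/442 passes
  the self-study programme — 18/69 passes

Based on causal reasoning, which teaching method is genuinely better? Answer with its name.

the self-study programme

Because the teaching method influences mid-term attendance, mid-term attendance is a post-treatment mediator, not a confounder. Stratifying on it would bias the estimate; the causal effect is the crude pooled difference.
Pooled: the peer-tutoring programme 53.2% vs the self-study programme 70.5%; the self-study programme is higher overall.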